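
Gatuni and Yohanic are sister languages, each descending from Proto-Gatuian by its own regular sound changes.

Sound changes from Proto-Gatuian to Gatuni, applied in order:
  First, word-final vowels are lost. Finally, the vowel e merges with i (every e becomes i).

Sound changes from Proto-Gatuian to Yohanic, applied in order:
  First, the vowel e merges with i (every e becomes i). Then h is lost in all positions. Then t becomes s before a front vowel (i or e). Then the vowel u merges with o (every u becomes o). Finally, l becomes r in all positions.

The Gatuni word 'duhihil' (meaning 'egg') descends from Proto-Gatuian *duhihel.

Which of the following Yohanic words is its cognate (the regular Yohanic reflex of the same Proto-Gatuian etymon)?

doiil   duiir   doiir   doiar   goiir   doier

Yohanic: *duhihel > duhihil > duiil > doiil > doiir  (by vowel merger, h-loss, vowel merger, unconditioned shift)
Among the options, 'doiir' alone shows every Yohanic change applied in order.

doiir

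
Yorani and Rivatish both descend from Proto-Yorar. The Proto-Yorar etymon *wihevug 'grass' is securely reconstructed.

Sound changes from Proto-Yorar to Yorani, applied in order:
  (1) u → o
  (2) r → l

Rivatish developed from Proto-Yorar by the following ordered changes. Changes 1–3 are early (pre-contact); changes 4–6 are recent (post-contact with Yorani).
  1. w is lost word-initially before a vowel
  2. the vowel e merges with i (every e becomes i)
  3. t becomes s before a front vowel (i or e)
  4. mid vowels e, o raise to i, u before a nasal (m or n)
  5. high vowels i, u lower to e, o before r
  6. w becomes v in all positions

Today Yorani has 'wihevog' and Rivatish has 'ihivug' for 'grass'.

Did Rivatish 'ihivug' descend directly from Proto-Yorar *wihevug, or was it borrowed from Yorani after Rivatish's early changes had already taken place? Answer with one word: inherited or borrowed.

inherited

If inherited, *wihevug would pass through all of Rivatish's changes:
Rivatish: *wihevug > ihevug > ihivug  (by glide loss, vowel merger)
If borrowed from Yorani 'wihevog' after the early changes, it would undergo only the recent ones:
  rule 4 (pre-nasal raising): no change (wihevog)
  rule 5 (pre-rhotic lowering): no change (wihevog)
  rule 6 (unconditioned shift): wihevog → vihevog
  ⇒ as a loan: vihevog
Rivatish 'ihivug' matches the inherited outcome exactly, so it is an inherited cognate, not a loan.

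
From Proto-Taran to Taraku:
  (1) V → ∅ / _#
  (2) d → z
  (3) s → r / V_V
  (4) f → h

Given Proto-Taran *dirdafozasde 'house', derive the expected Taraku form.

zirzahozasz

Taraku: *dirdafozasde
  dirdafozasde → dirdafozasd   [apocope]
  dirdafozasd → zirzafozasz   [unconditioned shift]
  zirzafozasz (rule 3 does not apply)
  zirzafozasz → zirzahozasz   [unconditioned shift]
  giving Taraku zirzahozasz.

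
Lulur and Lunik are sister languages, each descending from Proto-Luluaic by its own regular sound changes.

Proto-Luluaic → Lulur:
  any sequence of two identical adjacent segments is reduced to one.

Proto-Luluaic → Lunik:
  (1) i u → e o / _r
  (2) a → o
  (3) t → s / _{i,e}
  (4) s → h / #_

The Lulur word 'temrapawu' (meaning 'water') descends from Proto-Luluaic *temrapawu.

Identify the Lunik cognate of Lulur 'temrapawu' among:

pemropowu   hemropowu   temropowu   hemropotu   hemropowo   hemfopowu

hemropowu

Lunik: start from *temrapawu.
  rule 1: no change — temrapawu
  rule 2 (vowel merger): temrapawu → temropowu
  rule 3 (palatalisation): temropowu → semropowu
  rule 4 (debuccalisation): semropowu → hemropowu
  ⇒ Lunik hemropowu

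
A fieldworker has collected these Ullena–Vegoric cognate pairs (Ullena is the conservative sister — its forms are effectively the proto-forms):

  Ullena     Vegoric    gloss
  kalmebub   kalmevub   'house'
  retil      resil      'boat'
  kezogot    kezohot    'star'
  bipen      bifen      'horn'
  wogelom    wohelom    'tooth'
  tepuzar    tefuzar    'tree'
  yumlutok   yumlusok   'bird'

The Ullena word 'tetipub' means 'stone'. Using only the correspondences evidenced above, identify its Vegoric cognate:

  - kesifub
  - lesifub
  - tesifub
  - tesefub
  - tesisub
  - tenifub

tesifub

retil ~ resil — Ullena t corresponds to Vegoric s between vowels (before a front vowel).
tepuzar ~ tefuzar — Ullena p corresponds to Vegoric f between vowels (before a back vowel).
Applying these to Ullena 'tetipub':
  tetipub → tesipub   (t→s between vowels (before a front vowel))
  tesipub → tesifub   (p→f between vowels (before a back vowel))
So the Vegoric cognate is 'tesifub'.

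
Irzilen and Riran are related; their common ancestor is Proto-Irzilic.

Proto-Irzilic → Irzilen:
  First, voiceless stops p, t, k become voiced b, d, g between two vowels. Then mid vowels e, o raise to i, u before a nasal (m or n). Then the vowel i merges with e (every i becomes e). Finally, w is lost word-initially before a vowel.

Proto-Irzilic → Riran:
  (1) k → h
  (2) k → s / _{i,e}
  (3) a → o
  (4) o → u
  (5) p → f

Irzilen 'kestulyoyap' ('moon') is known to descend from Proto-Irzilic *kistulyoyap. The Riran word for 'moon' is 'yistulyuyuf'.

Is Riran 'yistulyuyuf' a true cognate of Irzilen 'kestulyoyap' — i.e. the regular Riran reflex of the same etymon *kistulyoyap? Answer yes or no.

no

Derive the expected Riran reflex of *kistulyoyap:
Riran: *kistulyoyap
  kistulyoyap → histulyoyap   [unconditioned shift]
  histulyoyap (rule 2 does not apply)
  histulyoyap → histulyoyop   [vowel merger]
  histulyoyop → histulyuyup   [vowel merger]
  histulyuyup → histulyuyuf   [unconditioned shift]
  giving Riran histulyuyuf.
The regular Riran reflex would be 'histulyuyuf', but the attested form is 'yistulyuyuf'. The correspondence is irregular, so they are not cognates (the Riran form has a different source).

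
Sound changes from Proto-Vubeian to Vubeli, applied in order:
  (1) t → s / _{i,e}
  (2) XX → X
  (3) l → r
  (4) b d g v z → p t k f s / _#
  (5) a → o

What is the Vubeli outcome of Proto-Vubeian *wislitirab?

Vubeli: start from *wislitirab.
  rule 1 (palatalisation): wislitirab → wislisirab
  rule 2: no change — wislisirab
  rule 3 (unconditioned shift): wislisirab → wisrisirab
  rule 4 (final devoicing): wisrisirab → wisrisirap
  rule 5 (vowel merger): wisrisirap → wisrisirop
  ⇒ Vubeli wisrisirop

wisrisirop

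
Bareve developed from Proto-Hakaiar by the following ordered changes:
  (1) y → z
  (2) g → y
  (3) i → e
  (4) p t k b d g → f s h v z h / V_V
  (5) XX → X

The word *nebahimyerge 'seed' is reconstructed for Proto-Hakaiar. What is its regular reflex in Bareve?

nevahemzerye

Bareve: start from *nebahimyerge.
  rule 1 (unconditioned shift): nebahimyerge → nebahimzerge
  rule 2 (unconditioned shift): nebahimzerge → nebahimzerye
  rule 3 (vowel merger): nebahimzerye → nebahemzerye
  rule 4 (intervocalic lenition): nebahemzerye → nevahemzerye
  rule 5: no change — nevahemzerye
  ⇒ Bareve nevahemzerye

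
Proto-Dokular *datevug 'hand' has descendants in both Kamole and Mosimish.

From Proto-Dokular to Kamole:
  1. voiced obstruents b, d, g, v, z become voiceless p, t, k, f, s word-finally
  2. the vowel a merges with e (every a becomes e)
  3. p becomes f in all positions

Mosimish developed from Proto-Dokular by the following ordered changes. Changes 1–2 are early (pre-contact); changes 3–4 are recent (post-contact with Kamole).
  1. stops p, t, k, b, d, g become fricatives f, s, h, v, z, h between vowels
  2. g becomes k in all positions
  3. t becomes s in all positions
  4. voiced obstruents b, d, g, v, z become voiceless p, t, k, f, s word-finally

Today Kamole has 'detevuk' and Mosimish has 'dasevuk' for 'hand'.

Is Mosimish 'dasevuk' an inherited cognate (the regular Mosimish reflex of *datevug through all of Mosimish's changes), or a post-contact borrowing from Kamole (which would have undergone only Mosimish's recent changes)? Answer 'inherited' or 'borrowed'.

If inherited, *datevug would pass through all of Mosimish's changes:
Mosimish: *datevug > dasevug > dasevuk  (by intervocalic lenition, unconditioned shift)
If borrowed from Kamole 'detevuk' after the early changes, it would undergo only the recent ones:
  rule 3 (unconditioned shift): detevuk → desevuk
  rule 4 (final devoicing): no change (desevuk)
  ⇒ as a loan: desevuk
Mosimish 'dasevuk' matches the inherited outcome exactly, so it is an inherited cognate, not a loan.

inherited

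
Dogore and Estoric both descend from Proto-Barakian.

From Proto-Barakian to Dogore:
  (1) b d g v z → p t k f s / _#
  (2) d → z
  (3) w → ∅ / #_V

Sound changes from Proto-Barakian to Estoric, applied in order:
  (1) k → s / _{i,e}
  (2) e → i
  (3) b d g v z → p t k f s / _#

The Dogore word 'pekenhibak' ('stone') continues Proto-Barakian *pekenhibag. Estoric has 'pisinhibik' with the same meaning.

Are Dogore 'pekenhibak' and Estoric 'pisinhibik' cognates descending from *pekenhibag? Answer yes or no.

Derive the expected Estoric reflex of *pekenhibag:
Estoric: *pekenhibag
  pekenhibag → pesenhibag   [palatalisation]
  pesenhibag → pisinhibag   [vowel merger]
  pisinhibag → pisinhibak   [final devoicing]
  giving Estoric pisinhibak.
The regular Estoric reflex would be 'pisinhibak', but the attested form is 'pisinhibik'. The correspondence is irregular, so they are not cognates (the Estoric form has a different source).

no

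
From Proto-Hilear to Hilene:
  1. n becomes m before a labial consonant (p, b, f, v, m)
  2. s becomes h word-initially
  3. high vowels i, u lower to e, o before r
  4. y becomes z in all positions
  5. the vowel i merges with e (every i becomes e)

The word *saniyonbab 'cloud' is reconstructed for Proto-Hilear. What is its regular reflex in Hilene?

Hilene: start from *saniyonbab.
  rule 1 (nasal place assimilation): saniyonbab → saniyombab
  rule 2 (debuccalisation): saniyombab → haniyombab
  rule 3: no change — haniyombab
  rule 4 (unconditioned shift): haniyombab → hanizombab
  rule 5 (vowel merger): hanizombab → hanezombab
  ⇒ Hilene hanezombab

hanezombab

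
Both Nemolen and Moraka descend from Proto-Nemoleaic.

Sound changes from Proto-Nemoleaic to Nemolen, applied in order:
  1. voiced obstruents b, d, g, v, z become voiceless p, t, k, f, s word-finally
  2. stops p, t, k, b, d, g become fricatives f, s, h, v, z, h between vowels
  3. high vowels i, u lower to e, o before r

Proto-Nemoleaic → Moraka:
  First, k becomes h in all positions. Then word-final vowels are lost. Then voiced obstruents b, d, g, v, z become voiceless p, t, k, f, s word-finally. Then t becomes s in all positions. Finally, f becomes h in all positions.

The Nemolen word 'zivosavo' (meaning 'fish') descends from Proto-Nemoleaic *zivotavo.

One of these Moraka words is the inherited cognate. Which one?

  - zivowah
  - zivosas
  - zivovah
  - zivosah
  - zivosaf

zivosah

Moraka: start from *zivotavo.
  rule 1: no change — zivotavo
  rule 2 (apocope): zivotavo → zivotav
  rule 3 (final devoicing): zivotav → zivotaf
  rule 4 (unconditioned shift): zivotaf → zivosaf
  rule 5 (unconditioned shift): zivosaf → zivosah
  ⇒ Moraka zivosah
Among the options, 'zivosah' alone shows every Moraka change applied in order.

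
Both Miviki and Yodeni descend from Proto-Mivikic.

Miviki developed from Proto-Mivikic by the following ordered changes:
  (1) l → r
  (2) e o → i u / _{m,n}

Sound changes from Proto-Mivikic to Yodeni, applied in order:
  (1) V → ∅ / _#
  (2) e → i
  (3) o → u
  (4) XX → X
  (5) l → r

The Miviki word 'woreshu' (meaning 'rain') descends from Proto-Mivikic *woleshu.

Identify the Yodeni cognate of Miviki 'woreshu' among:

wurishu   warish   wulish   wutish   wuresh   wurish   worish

Yodeni: start from *woleshu.
  rule 1 (apocope): woleshu → wolesh
  rule 2 (vowel merger): wolesh → wolish
  rule 3 (vowel merger): wolish → wulish
  rule 4: no change — wulish
  rule 5 (unconditioned shift): wulish → wurish
  ⇒ Yodeni wurish
Only 'wurish' matches the regular Yodeni development of *woleshu.

wurish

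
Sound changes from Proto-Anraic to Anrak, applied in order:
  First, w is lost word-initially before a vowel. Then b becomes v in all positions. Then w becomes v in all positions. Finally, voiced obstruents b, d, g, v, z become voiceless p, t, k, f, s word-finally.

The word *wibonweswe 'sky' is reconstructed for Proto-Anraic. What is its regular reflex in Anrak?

ivonvesve

Anrak: *wibonweswe > ibonweswe > ivonweswe > ivonvesve  (by glide loss, unconditioned shift, unconditioned shift)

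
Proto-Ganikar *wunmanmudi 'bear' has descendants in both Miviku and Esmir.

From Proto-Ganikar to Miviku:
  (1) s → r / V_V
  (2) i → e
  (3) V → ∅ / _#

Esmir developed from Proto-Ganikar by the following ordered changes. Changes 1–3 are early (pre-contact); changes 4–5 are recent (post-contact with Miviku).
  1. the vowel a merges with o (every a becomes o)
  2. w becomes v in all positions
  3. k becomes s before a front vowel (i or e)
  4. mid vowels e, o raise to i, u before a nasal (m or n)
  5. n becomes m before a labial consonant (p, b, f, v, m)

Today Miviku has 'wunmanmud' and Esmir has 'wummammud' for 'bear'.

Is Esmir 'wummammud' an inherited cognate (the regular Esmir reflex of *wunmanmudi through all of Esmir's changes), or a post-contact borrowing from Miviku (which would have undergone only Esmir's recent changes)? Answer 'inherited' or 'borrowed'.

If inherited, *wunmanmudi would pass through all of Esmir's changes:
Esmir: start from *wunmanmudi.
  rule 1 (vowel merger): wunmanmudi → wunmonmudi
  rule 2 (unconditioned shift): wunmonmudi → vunmonmudi
  rule 3: no change — vunmonmudi
  rule 4 (pre-nasal raising): vunmonmudi → vunmunmudi
  rule 5 (nasal place assimilation): vunmunmudi → vummummudi
  ⇒ Esmir vummummudi
If borrowed from Miviku 'wunmanmud' after the early changes, it would undergo only the recent ones:
  rule 4 (pre-nasal raising): no change (wunmanmud)
  rule 5 (nasal place assimilation): wunmanmud → wummammud
  ⇒ as a loan: wummammud
Esmir 'wummammud' matches the loan outcome 'wummammud', not the inherited 'vummummudi' — it skipped the early Esmir changes, so it was borrowed from Miviku.

borrowed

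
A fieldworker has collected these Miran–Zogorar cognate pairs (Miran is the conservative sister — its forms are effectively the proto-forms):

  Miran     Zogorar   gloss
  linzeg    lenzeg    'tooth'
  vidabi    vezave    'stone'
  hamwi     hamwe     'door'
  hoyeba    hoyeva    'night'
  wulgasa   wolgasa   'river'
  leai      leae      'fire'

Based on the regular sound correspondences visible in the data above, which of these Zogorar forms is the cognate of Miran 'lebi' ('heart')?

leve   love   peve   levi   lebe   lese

vidabi ~ vezave — Miran b corresponds to Zogorar v between vowels (before a front vowel).
vidabi ~ vezave, hamwi ~ hamwe — Miran i corresponds to Zogorar e word-finally.
Applying these to Miran 'lebi':
  lebi → levi   (b→v between vowels (before a front vowel))
  levi → leve   (i→e word-finally)
So the Zogorar cognate is 'leve'.

leve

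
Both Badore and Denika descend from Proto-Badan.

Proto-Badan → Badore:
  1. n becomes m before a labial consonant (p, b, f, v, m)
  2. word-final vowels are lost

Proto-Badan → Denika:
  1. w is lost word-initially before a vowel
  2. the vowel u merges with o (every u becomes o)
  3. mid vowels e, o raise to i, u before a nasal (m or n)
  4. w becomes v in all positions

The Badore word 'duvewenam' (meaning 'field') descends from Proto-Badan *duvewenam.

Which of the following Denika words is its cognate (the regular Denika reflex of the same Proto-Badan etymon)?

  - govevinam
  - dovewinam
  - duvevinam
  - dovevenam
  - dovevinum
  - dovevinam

Denika: *duvewenam > dovewenam > dovewinam > dovevinam  (by vowel merger, pre-nasal raising, unconditioned shift)
The other candidates each miss or misapply at least one Denika change.

dovevinam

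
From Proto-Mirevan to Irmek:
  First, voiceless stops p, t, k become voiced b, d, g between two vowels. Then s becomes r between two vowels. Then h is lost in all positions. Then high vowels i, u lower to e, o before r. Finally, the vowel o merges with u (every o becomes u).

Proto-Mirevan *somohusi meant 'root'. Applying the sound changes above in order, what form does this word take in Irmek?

Irmek: *somohusi
  somohusi (rule 1 does not apply)
  somohusi → somohuri   [rhotacism]
  somohuri → somouri   [h-loss]
  somouri → somoori   [pre-rhotic lowering]
  somoori → sumuuri   [vowel merger]
  giving Irmek sumuuri.

sumuuri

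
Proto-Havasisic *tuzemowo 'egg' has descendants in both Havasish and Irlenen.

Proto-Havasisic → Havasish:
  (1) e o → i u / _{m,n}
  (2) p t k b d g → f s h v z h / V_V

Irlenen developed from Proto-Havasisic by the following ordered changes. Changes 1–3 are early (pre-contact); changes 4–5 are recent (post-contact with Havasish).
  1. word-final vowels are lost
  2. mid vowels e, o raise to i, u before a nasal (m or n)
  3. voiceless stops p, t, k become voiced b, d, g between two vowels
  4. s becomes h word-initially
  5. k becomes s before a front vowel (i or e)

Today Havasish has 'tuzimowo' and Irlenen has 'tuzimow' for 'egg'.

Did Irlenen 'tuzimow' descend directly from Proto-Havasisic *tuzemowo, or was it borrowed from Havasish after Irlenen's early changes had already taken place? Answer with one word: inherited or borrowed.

If inherited, *tuzemowo would pass through all of Irlenen's changes:
Irlenen: *tuzemowo
  tuzemowo → tuzemow   [apocope]
  tuzemow → tuzimow   [pre-nasal raising]
  tuzimow (rule 3 does not apply)
  tuzimow (rule 4 does not apply)
  tuzimow (rule 5 does not apply)
  giving Irlenen tuzimow.
If borrowed from Havasish 'tuzimowo' after the early changes, it would undergo only the recent ones:
  rule 4 (debuccalisation): no change (tuzimowo)
  rule 5 (palatalisation): no change (tuzimowo)
  ⇒ as a loan: tuzimowo
Irlenen 'tuzimow' matches the inherited outcome exactly, so it is an inherited cognate, not a loan.

inherited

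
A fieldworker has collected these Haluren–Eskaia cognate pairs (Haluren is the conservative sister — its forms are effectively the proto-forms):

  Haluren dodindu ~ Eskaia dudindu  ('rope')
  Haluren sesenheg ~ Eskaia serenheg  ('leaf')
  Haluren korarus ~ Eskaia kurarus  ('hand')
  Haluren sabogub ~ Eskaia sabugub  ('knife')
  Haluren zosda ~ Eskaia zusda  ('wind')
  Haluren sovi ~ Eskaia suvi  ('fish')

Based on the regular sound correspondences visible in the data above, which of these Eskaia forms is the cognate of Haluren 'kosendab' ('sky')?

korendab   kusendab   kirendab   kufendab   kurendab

dodindu ~ dudindu, sabogub ~ sabugub — Haluren o corresponds to Eskaia u after a consonant, before a consonant other than r, m, n, p, b, f, v.
sesenheg ~ serenheg — Haluren s corresponds to Eskaia r between vowels (before a front vowel).
Applying these to Haluren 'kosendab':
  kosendab → kusendab   (o→u after a consonant, before a consonant other than r, m, n, p, b, f, v)
  kusendab → kurendab   (s→r between vowels (before a front vowel))
So the Eskaia cognate is 'kurendab'.

kurendab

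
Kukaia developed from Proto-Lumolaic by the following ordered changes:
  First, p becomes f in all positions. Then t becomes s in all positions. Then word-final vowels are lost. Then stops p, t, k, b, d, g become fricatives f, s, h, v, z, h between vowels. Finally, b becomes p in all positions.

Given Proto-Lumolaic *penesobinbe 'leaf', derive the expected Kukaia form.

Kukaia: *penesobinbe > fenesobinbe > fenesobinb > fenesovinb > fenesovinp  (by unconditioned shift, apocope, intervocalic lenition, unconditioned shift)

fenesovinp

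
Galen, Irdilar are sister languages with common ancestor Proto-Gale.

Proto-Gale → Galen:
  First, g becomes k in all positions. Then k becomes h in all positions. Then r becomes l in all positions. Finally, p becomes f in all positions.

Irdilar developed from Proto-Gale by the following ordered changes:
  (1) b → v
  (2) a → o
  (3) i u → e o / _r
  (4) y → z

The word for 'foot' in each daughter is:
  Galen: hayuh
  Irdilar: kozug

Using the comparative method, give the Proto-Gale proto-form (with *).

Position 1: Galen has h, Irdilar has k. Irdilar preserves k here (none of its changes turn any other segment into k), so the proto-segment is *k.
Position 2: Galen has a, Irdilar has o. Galen preserves a here (none of its changes turn any other segment into a), so the proto-segment is *a.
Verify the candidate proto-form against each daughter:
Galen: *kayug
  kayug → kayuk   [unconditioned shift]
  kayuk → hayuh   [unconditioned shift]
  hayuh (rule 3 does not apply)
  hayuh (rule 4 does not apply)
  giving Galen hayuh.
Irdilar: *kayug
  kayug (rule 1 does not apply)
  kayug → koyug   [vowel merger]
  koyug (rule 3 does not apply)
  koyug → kozug   [unconditioned shift]
  giving Irdilar kozug.
No other proto-form is consistent with every reflex, so the reconstruction is *kayug.

*kayug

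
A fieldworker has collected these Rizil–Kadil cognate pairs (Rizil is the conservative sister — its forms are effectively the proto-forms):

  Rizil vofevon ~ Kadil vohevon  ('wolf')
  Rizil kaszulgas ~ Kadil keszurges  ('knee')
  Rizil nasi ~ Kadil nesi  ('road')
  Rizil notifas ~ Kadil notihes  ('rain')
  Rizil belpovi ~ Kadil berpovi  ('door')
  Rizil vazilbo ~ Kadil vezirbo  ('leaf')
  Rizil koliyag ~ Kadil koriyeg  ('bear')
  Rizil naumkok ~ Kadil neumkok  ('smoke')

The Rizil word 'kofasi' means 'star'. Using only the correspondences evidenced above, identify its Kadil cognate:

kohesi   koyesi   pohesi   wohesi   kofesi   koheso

notifas ~ notihes — Rizil f corresponds to Kadil h between vowels (before a back vowel).
kaszulgas ~ keszurges, nasi ~ nesi — Rizil a corresponds to Kadil e after a consonant, before a consonant other than r, m, n, p, b, f, v.
Applying these to Rizil 'kofasi':
  kofasi → kohasi   (f→h between vowels (before a back vowel))
  kohasi → kohesi   (a→e after a consonant, before a consonant other than r, m, n, p, b, f, v)
So the Kadil cognate is 'kohesi'.

kohesi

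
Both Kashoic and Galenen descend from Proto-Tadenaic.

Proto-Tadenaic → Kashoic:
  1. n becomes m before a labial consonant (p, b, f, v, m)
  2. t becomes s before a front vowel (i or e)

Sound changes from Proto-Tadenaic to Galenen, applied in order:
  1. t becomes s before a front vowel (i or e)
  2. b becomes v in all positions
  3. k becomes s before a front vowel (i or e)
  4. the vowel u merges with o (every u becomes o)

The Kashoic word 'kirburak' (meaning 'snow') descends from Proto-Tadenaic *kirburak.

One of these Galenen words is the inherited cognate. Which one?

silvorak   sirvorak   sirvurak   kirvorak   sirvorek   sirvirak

Galenen: *kirburak
  kirburak (rule 1 does not apply)
  kirburak → kirvurak   [unconditioned shift]
  kirvurak → sirvurak   [palatalisation]
  sirvurak → sirvorak   [vowel merger]
  giving Galenen sirvorak.
The other candidates each miss or misapply at least one Galenen change.

sirvorak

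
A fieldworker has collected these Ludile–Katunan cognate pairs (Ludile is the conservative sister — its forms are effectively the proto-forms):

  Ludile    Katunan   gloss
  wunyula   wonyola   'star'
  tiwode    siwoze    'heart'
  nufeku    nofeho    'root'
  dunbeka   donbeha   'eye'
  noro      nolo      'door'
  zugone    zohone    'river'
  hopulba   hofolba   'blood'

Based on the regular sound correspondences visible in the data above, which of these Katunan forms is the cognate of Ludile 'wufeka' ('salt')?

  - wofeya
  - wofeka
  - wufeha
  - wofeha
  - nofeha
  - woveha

nufeku ~ nofeho — Ludile u corresponds to Katunan o after a consonant, before a labial obstruent.
dunbeka ~ donbeha — Ludile k corresponds to Katunan h between vowels (before a back vowel).
Applying these to Ludile 'wufeka':
  wufeka → wofeka   (u→o after a consonant, before a labial obstruent)
  wofeka → wofeha   (k→h between vowels (before a back vowel))
So the Katunan cognate is 'wofeha'.

wofeha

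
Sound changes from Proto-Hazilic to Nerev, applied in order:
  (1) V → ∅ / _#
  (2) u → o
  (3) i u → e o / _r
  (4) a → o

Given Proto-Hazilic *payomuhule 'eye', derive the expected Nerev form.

poyomohol

Nerev: start from *payomuhule.
  rule 1 (apocope): payomuhule → payomuhul
  rule 2 (vowel merger): payomuhul → payomohol
  rule 3: no change — payomohol
  rule 4 (vowel merger): payomohol → poyomohol
  ⇒ Nerev poyomohol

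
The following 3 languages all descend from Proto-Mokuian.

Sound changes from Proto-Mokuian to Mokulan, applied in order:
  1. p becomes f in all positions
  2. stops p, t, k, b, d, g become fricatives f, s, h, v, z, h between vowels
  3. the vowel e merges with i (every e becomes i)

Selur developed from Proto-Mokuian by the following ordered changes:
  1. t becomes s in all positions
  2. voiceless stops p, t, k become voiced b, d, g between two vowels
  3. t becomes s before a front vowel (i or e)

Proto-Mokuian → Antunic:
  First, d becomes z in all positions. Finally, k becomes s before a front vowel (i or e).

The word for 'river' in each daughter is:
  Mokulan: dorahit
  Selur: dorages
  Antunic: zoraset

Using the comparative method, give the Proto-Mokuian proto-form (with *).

*doraket

Position 1: Mokulan has d, Selur has d, Antunic has z. Mokulan preserves d here (none of its changes turn any other segment into d), so the proto-segment is *d.
Position 5: Mokulan has h, Selur has g, Antunic has s. Taking the neighbouring segments as reconstructed: Mokulan h could go back to *k or *g or *h; Selur g could go back to *k or *g; Antunic s could go back to *k or *s — the one source consistent with every daughter is *k.
Position 7: Mokulan has t, Selur has s, Antunic has t. Mokulan preserves t here (none of its changes turn any other segment into t), so the proto-segment is *t.
Verify the candidate proto-form against each daughter:
Mokulan: *doraket
  doraket (rule 1 does not apply)
  doraket → dorahet   [intervocalic lenition]
  dorahet → dorahit   [vowel merger]
  giving Mokulan dorahit.
Selur: *doraket > dorakes > dorages  (by unconditioned shift, intervocalic voicing)
Antunic: *doraket > zoraket > zoraset  (by unconditioned shift, palatalisation)
No other proto-form is consistent with every reflex, so the reconstruction is *doraket.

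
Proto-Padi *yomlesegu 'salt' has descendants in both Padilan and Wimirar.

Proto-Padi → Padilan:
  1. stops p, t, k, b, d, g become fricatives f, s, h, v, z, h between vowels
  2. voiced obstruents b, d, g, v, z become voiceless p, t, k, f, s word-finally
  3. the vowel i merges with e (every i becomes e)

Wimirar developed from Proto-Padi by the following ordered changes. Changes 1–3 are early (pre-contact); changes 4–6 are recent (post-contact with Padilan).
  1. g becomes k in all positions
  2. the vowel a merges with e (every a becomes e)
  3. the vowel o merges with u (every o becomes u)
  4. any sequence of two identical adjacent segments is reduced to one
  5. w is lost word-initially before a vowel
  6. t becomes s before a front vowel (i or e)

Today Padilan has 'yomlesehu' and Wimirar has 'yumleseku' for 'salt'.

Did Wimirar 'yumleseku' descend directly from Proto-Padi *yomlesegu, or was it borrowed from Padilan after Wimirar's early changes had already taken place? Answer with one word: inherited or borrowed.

If inherited, *yomlesegu would pass through all of Wimirar's changes:
Wimirar: *yomlesegu > yomleseku > yumleseku  (by unconditioned shift, vowel merger)
If borrowed from Padilan 'yomlesehu' after the early changes, it would undergo only the recent ones:
  rule 4 (degemination): no change (yomlesehu)
  rule 5 (glide loss): no change (yomlesehu)
  rule 6 (palatalisation): no change (yomlesehu)
  ⇒ as a loan: yomlesehu
Wimirar 'yumleseku' matches the inherited outcome exactly, so it is an inherited cognate, not a loan.

inherited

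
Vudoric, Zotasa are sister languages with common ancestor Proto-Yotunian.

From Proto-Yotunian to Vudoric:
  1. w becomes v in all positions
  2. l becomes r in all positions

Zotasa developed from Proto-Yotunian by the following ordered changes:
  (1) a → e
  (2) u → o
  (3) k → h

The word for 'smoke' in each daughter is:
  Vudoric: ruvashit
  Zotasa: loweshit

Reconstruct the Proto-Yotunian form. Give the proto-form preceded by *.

*luwashit

Position 4: Vudoric has a, Zotasa has e. Vudoric preserves a here (none of its changes turn any other segment into a), so the proto-segment is *a.
Position 2: Vudoric has u, Zotasa has o. Vudoric preserves u here (none of its changes turn any other segment into u), so the proto-segment is *u.
Verify the candidate proto-form against each daughter:
Vudoric: start from *luwashit.
  rule 1 (unconditioned shift): luwashit → luvashit
  rule 2 (unconditioned shift): luvashit → ruvashit
  ⇒ Vudoric ruvashit
Zotasa: start from *luwashit.
  rule 1 (vowel merger): luwashit → luweshit
  rule 2 (vowel merger): luweshit → loweshit
  rule 3: no change — loweshit
  ⇒ Zotasa loweshit
Only *luwashit yields all of Vudoric ruvashit, Zotasa loweshit.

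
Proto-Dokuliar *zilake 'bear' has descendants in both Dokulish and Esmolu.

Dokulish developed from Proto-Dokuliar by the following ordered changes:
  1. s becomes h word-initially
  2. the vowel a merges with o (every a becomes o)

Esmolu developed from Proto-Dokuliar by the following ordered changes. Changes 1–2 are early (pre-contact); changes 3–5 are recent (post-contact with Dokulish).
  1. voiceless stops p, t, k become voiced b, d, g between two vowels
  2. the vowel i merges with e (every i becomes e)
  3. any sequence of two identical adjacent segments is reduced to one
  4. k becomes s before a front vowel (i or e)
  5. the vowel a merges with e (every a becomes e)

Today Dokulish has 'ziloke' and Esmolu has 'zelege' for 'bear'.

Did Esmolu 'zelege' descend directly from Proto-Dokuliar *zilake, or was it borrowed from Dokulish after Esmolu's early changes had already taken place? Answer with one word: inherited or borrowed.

If inherited, *zilake would pass through all of Esmolu's changes:
Esmolu: *zilake > zilage > zelage > zelege  (by intervocalic voicing, vowel merger, vowel merger)
If borrowed from Dokulish 'ziloke' after the early changes, it would undergo only the recent ones:
  rule 3 (degemination): no change (ziloke)
  rule 4 (palatalisation): ziloke → zilose
  rule 5 (vowel merger): no change (zilose)
  ⇒ as a loan: zilose
Esmolu 'zelege' matches the inherited outcome exactly, so it is an inherited cognate, not a loan.

inherited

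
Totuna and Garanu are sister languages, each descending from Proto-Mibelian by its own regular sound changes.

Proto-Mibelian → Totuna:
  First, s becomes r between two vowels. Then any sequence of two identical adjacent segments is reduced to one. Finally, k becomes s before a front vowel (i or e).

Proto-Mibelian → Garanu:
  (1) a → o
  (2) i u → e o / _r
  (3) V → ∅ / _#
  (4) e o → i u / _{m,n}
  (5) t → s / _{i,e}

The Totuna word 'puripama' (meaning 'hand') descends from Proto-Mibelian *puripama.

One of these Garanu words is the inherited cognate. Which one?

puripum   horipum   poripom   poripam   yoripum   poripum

poripum

Garanu: *puripama
  puripama → puripomo   [vowel merger]
  puripomo → poripomo   [pre-rhotic lowering]
  poripomo → poripom   [apocope]
  poripom → poripum   [pre-nasal raising]
  poripum (rule 5 does not apply)
  giving Garanu poripum.
Only 'poripum' matches the regular Garanu development of *puripama.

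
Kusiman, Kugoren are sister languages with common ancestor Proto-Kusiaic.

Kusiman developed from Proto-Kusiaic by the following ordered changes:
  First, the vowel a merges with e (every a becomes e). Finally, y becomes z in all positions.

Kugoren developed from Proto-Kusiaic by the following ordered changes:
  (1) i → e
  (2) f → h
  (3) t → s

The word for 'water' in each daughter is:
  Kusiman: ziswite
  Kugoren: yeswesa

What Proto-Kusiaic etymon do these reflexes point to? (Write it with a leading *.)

Position 1: Kusiman has z, Kugoren has y. Kugoren preserves y here (none of its changes turn any other segment into y), so the proto-segment is *y.
Position 6: Kusiman has t, Kugoren has s. Kusiman preserves t here (none of its changes turn any other segment into t), so the proto-segment is *t.
This points to *yiswita. Verify forward in each daughter:
Kusiman: *yiswita
  yiswita → yiswite   [vowel merger]
  yiswite → ziswite   [unconditioned shift]
  giving Kusiman ziswite.
Kugoren: start from *yiswita.
  rule 1 (vowel merger): yiswita → yesweta
  rule 2: no change — yesweta
  rule 3 (unconditioned shift): yesweta → yeswesa
  ⇒ Kugoren yeswesa
No other proto-form is consistent with every reflex, so the reconstruction is *yiswita.

*yiswita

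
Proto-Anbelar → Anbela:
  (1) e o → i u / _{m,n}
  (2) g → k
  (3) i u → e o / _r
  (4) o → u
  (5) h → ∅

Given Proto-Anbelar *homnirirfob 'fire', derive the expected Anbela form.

Anbela: *homnirirfob
  homnirirfob → humnirirfob   [pre-nasal raising]
  humnirirfob (rule 2 does not apply)
  humnirirfob → humnererfob   [pre-rhotic lowering]
  humnererfob → humnererfub   [vowel merger]
  humnererfub → umnererfub   [h-loss]
  giving Anbela umnererfub.

umnererfub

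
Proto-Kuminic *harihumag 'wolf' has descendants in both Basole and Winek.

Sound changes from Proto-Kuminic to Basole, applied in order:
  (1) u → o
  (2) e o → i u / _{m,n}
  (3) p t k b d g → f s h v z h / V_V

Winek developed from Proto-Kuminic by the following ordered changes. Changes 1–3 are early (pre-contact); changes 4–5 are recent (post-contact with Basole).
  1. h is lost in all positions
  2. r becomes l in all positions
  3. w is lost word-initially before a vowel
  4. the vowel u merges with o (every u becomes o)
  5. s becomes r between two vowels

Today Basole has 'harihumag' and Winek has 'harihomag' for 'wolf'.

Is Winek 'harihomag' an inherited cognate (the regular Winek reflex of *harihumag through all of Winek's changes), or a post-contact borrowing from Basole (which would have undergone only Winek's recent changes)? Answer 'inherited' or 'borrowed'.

borrowed

If inherited, *harihumag would pass through all of Winek's changes:
Winek: start from *harihumag.
  rule 1 (h-loss): harihumag → ariumag
  rule 2 (unconditioned shift): ariumag → aliumag
  rule 3: no change — aliumag
  rule 4 (vowel merger): aliumag → aliomag
  rule 5: no change — aliomag
  ⇒ Winek aliomag
If borrowed from Basole 'harihumag' after the early changes, it would undergo only the recent ones:
  rule 4 (vowel merger): harihumag → harihomag
  rule 5 (rhotacism): no change (harihomag)
  ⇒ as a loan: harihomag
Winek 'harihomag' matches the loan outcome 'harihomag', not the inherited 'aliomag' — it skipped the early Winek changes, so it was borrowed from Basole.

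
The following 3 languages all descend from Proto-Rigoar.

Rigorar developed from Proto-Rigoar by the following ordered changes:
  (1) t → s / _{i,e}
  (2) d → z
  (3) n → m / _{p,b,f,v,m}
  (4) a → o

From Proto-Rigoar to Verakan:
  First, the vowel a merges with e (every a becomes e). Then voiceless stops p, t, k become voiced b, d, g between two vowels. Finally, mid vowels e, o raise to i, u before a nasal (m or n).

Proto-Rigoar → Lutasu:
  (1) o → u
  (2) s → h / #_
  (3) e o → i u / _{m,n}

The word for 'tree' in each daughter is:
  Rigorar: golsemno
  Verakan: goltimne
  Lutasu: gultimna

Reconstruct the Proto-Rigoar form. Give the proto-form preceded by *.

Position 4: Rigorar has s, Verakan has t, Lutasu has t. Verakan preserves t here (none of its changes turn any other segment into t), so the proto-segment is *t.
Position 2: Rigorar has o, Verakan has o, Lutasu has u. Verakan preserves o here (none of its changes turn any other segment into o), so the proto-segment is *o.
Position 5: Rigorar has e, Verakan has i, Lutasu has i. Rigorar preserves e here (none of its changes turn any other segment into e), so the proto-segment is *e.
Continuing position by position gives *goltemna; check it forward:
Rigorar: *goltemna > golsemna > golsemno  (by palatalisation, vowel merger)
Verakan: *goltemna > goltemne > goltimne  (by vowel merger, pre-nasal raising)
Lutasu: *goltemna > gultemna > gultimna  (by vowel merger, pre-nasal raising)
*goltemna is the unique common source.

*goltemna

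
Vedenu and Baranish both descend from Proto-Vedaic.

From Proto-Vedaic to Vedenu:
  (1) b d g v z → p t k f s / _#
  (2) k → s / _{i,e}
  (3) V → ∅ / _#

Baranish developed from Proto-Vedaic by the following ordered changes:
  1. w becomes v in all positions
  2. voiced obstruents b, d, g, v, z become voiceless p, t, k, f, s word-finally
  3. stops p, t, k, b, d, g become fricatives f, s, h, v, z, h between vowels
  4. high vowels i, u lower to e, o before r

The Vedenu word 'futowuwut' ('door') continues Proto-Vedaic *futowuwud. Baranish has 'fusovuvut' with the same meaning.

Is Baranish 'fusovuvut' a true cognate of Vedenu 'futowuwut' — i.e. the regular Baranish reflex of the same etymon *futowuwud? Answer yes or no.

yes

Derive the expected Baranish reflex of *futowuwud:
Baranish: *futowuwud > futovuvud > futovuvut > fusovuvut  (by unconditioned shift, final devoicing, intervocalic lenition)
Baranish 'fusovuvut' matches the regular reflex exactly, so the pair is cognate.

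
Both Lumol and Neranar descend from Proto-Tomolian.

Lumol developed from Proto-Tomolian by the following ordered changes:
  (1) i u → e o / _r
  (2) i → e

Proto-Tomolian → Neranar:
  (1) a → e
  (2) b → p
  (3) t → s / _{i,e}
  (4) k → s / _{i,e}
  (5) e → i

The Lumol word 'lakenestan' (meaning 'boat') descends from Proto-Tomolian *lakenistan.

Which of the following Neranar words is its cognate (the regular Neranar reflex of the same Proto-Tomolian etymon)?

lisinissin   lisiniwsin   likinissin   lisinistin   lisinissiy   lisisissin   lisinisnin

lisinissin

Neranar: start from *lakenistan.
  rule 1 (vowel merger): lakenistan → lekenisten
  rule 2: no change — lekenisten
  rule 3 (palatalisation): lekenisten → lekenissen
  rule 4 (palatalisation): lekenissen → lesenissen
  rule 5 (vowel merger): lesenissen → lisinissin
  ⇒ Neranar lisinissin
The other candidates each miss or misapply at least one Neranar change.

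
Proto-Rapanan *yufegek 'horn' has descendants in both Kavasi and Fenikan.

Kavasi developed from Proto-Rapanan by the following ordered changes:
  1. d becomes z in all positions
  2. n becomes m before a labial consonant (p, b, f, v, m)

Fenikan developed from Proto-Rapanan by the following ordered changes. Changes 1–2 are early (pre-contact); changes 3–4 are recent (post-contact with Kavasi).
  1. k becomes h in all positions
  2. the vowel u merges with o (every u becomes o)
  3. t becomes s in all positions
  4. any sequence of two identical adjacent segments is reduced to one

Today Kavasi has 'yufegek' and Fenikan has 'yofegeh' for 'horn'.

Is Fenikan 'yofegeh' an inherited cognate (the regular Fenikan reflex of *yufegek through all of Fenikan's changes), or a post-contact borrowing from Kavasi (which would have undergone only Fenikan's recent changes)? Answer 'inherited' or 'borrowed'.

inherited

If inherited, *yufegek would pass through all of Fenikan's changes:
Fenikan: *yufegek
  yufegek → yufegeh   [unconditioned shift]
  yufegeh → yofegeh   [vowel merger]
  yofegeh (rule 3 does not apply)
  yofegeh (rule 4 does not apply)
  giving Fenikan yofegeh.
If borrowed from Kavasi 'yufegek' after the early changes, it would undergo only the recent ones:
  rule 3 (unconditioned shift): no change (yufegek)
  rule 4 (degemination): no change (yufegek)
  ⇒ as a loan: yufegek
Fenikan 'yofegeh' matches the inherited outcome exactly, so it is an inherited cognate, not a loan.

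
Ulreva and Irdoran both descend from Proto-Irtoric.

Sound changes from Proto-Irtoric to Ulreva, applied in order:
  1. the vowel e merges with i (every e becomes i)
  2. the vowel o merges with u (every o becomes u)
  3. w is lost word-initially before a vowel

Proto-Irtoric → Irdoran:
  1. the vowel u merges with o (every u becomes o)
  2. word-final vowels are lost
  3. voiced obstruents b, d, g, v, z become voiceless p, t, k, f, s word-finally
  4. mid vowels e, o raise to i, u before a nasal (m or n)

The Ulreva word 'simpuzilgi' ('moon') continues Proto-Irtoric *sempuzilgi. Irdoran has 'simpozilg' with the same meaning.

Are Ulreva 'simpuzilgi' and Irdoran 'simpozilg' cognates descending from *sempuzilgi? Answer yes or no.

Derive the expected Irdoran reflex of *sempuzilgi:
Irdoran: *sempuzilgi > sempozilgi > sempozilg > sempozilk > simpozilk  (by vowel merger, apocope, final devoicing, pre-nasal raising)
The regular Irdoran reflex would be 'simpozilk', but the attested form is 'simpozilg'. The correspondence is irregular, so they are not cognates (the Irdoran form has a different source).

no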